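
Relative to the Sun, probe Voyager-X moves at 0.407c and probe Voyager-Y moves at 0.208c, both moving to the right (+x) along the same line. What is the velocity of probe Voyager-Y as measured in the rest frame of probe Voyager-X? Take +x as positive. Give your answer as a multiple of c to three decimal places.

-0.217c

β_A = 0.407, β_B = 0.208.
Transform to A's frame with the inverse velocity-addition law: u' = (u − v)/(1 − uv/c²), taking u = β_B and v = β_A.
u' = (0.208 − 0.407) / (1 − (0.407)(0.208)) = -0.1990/0.9153 = -0.2174.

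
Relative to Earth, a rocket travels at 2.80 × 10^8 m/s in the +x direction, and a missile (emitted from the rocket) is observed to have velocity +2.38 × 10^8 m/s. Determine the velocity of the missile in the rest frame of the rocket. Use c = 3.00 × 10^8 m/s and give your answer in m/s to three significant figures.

-1.62 × 10^8 m/s

v = 0.933c, u = 0.793c.
Invert the composition law: u' = (u − v)/(1 − uv/c²).
u' = (0.793 − 0.933) / (1 − (0.793)(0.933)) = -0.1400/0.2596 = -0.5394.
u' = -0.5394 × 3.00 × 10^8 m/s.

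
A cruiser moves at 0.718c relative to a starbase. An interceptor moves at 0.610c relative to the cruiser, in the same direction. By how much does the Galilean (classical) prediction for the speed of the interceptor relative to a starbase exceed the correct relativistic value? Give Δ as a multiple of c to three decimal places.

Galilean: u_cl = 0.610 + 0.718 = 1.3280.
Relativistic: u_rel = (0.610 + 0.718) / (1 + 0.610·0.718) = 1.3280/1.4380 = 0.9235.
Δ = 1.3280 − 0.9235 = 0.4045.
(The classical prediction exceeds c; the relativistic result does not.)

Δ = 0.404c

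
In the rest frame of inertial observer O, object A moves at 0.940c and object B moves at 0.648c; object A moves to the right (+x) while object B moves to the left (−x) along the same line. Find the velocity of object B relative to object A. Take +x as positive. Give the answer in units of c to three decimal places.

β_A = 0.940, β_B = -0.648.
Transform to A's frame with the inverse velocity-addition law: u' = (u − v)/(1 − uv/c²), taking u = β_B and v = β_A.
u' = (-0.648 − 0.940) / (1 − (0.940)(-0.648)) = -1.5880/1.6091 = -0.9869.

-0.987c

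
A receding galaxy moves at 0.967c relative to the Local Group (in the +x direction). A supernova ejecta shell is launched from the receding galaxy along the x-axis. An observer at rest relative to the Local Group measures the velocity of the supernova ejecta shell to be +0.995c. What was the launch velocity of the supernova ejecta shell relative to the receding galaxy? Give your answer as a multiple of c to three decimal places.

Invert the composition law: u' = (u − v)/(1 − uv/c²).
u' = (0.995 − 0.967) / (1 − (0.995)(0.967)) = 0.0280/0.0378 = 0.7401.

+0.740c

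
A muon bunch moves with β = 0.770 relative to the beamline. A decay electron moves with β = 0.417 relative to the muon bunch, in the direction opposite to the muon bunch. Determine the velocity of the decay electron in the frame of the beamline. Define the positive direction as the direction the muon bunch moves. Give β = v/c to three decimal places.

β = +0.520

With v = 0.770 and u' = -0.417 (in units of c),
u = (u' + v)/(1 + u'v/c²):
u = (-0.417 + 0.770) / (1 + (-0.417)·0.770) = 0.3530/0.6789 = 0.5200
(Galilean addition would give +0.353c.)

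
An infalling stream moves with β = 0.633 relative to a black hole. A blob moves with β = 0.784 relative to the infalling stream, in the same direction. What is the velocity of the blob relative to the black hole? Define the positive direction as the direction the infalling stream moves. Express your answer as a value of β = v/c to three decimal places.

β = 0.947

With v = 0.633 and u' = 0.784 (in units of c),
u = (u' + v)/(1 + u'v/c²):
u = (0.784 + 0.633) / (1 + 0.784·0.633) = 1.4170/1.4963 = 0.9470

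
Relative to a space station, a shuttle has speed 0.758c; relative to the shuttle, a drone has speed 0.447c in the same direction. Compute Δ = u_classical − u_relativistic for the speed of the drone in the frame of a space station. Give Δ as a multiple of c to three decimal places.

Δ = 0.305c

Galilean: u_cl = 0.447 + 0.758 = 1.2050.
Relativistic: u_rel = (0.447 + 0.758) / (1 + 0.447·0.758) = 1.2050/1.3388 = 0.9000.
Δ = 1.2050 − 0.9000 = 0.3050.
(The classical prediction exceeds c; the relativistic result does not.)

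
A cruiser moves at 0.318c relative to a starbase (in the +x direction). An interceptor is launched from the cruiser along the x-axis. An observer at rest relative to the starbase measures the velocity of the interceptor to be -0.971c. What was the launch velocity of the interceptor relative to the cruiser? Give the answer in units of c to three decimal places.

-0.985c

Invert the composition law: u' = (u − v)/(1 − uv/c²).
u' = (-0.971 − 0.318) / (1 − (-0.971)(0.318)) = -1.2890/1.3088 = -0.9849.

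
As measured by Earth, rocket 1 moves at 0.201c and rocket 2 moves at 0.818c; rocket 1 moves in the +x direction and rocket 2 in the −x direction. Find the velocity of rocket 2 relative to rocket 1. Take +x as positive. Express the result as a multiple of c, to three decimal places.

β_A = 0.201, β_B = -0.818.
Transform to A's frame with the inverse velocity-addition law: u' = (u − v)/(1 − uv/c²), taking u = β_B and v = β_A.
u' = (-0.818 − 0.201) / (1 − (0.201)(-0.818)) = -1.0190/1.1644 = -0.8751.

-0.875c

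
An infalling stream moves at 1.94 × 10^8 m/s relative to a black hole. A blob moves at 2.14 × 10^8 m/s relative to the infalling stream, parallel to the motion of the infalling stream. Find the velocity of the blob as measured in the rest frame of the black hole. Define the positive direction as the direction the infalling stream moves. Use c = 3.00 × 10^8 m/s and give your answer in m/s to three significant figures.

In units of c (dividing by 3.00 × 10^8 m/s): v = 0.647, u' = 0.713.
u = (u' + v)/(1 + u'v/c²):
u = (0.713 + 0.647) / (1 + 0.713·0.647) = 1.3600/1.4613 = 0.9307
Converting back: u = 0.9307 × 3.00 × 10^8 m/s.

2.79 × 10^8 m/s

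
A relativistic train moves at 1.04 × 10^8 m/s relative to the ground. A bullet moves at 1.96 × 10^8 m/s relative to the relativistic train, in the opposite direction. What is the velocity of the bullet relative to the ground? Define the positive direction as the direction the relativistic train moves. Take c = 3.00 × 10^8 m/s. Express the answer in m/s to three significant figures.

-1.19 × 10^8 m/s

In units of c (dividing by 3.00 × 10^8 m/s): v = 0.347, u' = -0.653.
u = (u' + v)/(1 + u'v/c²):
u = (-0.653 + 0.347) / (1 + (-0.653)·0.347) = -0.3067/0.7735 = -0.3965
(Galilean addition would give -0.307c.)
Converting back: u = -0.3965 × 3.00 × 10^8 m/s.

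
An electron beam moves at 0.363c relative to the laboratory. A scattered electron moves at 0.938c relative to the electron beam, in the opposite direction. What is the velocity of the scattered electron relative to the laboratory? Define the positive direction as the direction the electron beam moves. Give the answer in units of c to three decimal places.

With v = 0.363 and u' = -0.938 (in units of c),
u = (u' + v)/(1 + u'v/c²):
u = (-0.938 + 0.363) / (1 + (-0.938)·0.363) = -0.5750/0.6595 = -0.8719

-0.872c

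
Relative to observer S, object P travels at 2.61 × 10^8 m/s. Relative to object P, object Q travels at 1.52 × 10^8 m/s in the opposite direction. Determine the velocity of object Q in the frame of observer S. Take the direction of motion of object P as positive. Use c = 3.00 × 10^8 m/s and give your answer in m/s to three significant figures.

In units of c (dividing by 3.00 × 10^8 m/s): v = 0.870, u' = -0.507.
u = (u' + v)/(1 + u'v/c²):
u = (-0.507 + 0.870) / (1 + (-0.507)·0.870) = 0.3633/0.5592 = 0.6497
Converting back: u = 0.6497 × 3.00 × 10^8 m/s.

+1.95 × 10^8 m/s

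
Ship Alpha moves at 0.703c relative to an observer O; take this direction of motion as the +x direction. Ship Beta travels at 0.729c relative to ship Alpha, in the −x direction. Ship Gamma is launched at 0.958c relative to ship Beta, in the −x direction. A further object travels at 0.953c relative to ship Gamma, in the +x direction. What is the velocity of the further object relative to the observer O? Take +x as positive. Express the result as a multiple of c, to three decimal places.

-0.110c

Apply u = (u' + v)/(1 + u'v/c²) successively, working outward toward the observer O.
Start: velocity of ship Alpha relative to the observer O = 0.7030c.
Compose with ship Beta (u' = -0.729 in ship Alpha frame): u_1 = (-0.729 + 0.703) / (1 + (-0.729)·0.703) = -0.0260/0.4875 = -0.0533.
Compose with ship Gamma (u' = -0.958 in ship Beta frame): u_2 = (-0.958 + (-0.053)) / (1 + (-0.958)·(-0.053)) = -1.0113/1.0511 = -0.9622.
Compose with the further object (u' = 0.953 in ship Gamma frame): u_3 = (0.953 + (-0.962)) / (1 + 0.953·(-0.962)) = -0.0092/0.0830 = -0.1104.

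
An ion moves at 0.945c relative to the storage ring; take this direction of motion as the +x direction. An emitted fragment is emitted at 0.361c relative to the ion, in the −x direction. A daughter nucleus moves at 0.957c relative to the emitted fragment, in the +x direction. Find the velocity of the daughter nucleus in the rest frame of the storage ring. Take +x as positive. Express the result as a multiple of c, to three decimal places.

Apply u = (u' + v)/(1 + u'v/c²) successively, working outward toward the storage ring.
Start: velocity of the ion relative to the storage ring = 0.9450c.
Compose with the emitted fragment (u' = -0.361 in the ion frame): u_1 = (-0.361 + 0.945) / (1 + (-0.361)·0.945) = 0.5840/0.6589 = 0.8864.
Compose with the daughter nucleus (u' = 0.957 in the emitted fragment frame): u_2 = (0.957 + 0.886) / (1 + 0.957·0.886) = 1.8434/1.8483 = 0.9974.

+0.997c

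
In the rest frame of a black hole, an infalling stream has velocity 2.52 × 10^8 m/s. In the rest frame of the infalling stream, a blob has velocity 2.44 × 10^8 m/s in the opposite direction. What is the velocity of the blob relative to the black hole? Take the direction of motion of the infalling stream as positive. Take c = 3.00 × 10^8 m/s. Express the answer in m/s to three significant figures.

In units of c (dividing by 3.00 × 10^8 m/s): v = 0.840, u' = -0.813.
u = (u' + v)/(1 + u'v/c²):
u = (-0.813 + 0.840) / (1 + (-0.813)·0.840) = 0.0267/0.3168 = 0.0842
(Galilean addition would give +0.027c.)
Converting back: u = 0.0842 × 3.00 × 10^8 m/s.

+2.53 × 10^7 m/s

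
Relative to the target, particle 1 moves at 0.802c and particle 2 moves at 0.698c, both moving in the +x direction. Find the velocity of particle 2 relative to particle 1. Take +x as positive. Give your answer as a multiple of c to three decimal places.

-0.236c

β_A = 0.802, β_B = 0.698.
Transform to A's frame with the inverse velocity-addition law: u' = (u − v)/(1 − uv/c²), taking u = β_B and v = β_A.
u' = (0.698 − 0.802) / (1 − (0.802)(0.698)) = -0.1040/0.4402 = -0.2363.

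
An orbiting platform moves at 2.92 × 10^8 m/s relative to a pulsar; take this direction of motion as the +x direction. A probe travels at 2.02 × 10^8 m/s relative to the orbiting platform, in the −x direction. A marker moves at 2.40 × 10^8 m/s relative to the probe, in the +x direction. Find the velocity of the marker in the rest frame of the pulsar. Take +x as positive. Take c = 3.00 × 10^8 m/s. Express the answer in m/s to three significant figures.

+2.95 × 10^8 m/s

Apply u = (u' + v)/(1 + u'v/c²) successively, working outward toward the pulsar.
(Dividing each given speed by c = 3.00 × 10^8 m/s to work in units of c.)
Start: velocity of the orbiting platform relative to the pulsar = 0.9733c.
Compose with the probe (u' = -0.673 in the orbiting platform frame): u_1 = (-0.673 + 0.973) / (1 + (-0.673)·0.973) = 0.3000/0.3446 = 0.8705.
Compose with the marker (u' = 0.800 in the probe frame): u_2 = (0.800 + 0.871) / (1 + 0.800·0.871) = 1.6705/1.6964 = 0.9847.
So u = 0.9847 × 3.00 × 10^8 m/s.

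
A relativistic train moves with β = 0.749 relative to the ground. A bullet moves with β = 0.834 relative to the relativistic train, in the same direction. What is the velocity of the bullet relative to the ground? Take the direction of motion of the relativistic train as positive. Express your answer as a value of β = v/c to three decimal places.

With v = 0.749 and u' = 0.834 (in units of c),
u = (u' + v)/(1 + u'v/c²):
u = (0.834 + 0.749) / (1 + 0.834·0.749) = 1.5830/1.6247 = 0.9744
(Galilean addition would give +1.583c, exceeding c.)

β = 0.974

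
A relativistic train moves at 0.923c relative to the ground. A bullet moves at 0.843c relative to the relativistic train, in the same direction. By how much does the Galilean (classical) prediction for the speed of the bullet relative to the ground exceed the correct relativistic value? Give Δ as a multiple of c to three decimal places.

Galilean: u_cl = 0.843 + 0.923 = 1.7660.
Relativistic: u_rel = (0.843 + 0.923) / (1 + 0.843·0.923) = 1.7660/1.7781 = 0.9932.
Δ = 1.7660 − 0.9932 = 0.7728.
(The classical prediction exceeds c; the relativistic result does not.)

Δ = 0.773c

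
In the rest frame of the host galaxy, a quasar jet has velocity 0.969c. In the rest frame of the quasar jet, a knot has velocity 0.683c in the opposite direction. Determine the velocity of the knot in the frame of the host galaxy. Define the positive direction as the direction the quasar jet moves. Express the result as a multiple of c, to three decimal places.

+0.846c

With v = 0.969 and u' = -0.683 (in units of c),
u = (u' + v)/(1 + u'v/c²):
u = (-0.683 + 0.969) / (1 + (-0.683)·0.969) = 0.2860/0.3382 = 0.8457
(Galilean addition would give +0.286c.)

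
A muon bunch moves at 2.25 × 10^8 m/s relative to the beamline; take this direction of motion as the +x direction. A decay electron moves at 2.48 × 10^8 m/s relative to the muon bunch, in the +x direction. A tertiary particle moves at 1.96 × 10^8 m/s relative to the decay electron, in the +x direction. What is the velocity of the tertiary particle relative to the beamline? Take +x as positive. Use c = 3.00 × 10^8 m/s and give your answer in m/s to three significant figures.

2.98 × 10^8 m/s

Apply u = (u' + v)/(1 + u'v/c²) successively, working outward toward the beamline.
(Dividing each given speed by c = 3.00 × 10^8 m/s to work in units of c.)
Start: velocity of the muon bunch relative to the beamline = 0.7500c.
Compose with the decay electron (u' = 0.827 in the muon bunch frame): u_1 = (0.827 + 0.750) / (1 + 0.827·0.750) = 1.5767/1.6200 = 0.9733.
Compose with the tertiary particle (u' = 0.653 in the decay electron frame): u_2 = (0.653 + 0.973) / (1 + 0.653·0.973) = 1.6266/1.6359 = 0.9943.
So u = 0.9943 × 3.00 × 10^8 m/s.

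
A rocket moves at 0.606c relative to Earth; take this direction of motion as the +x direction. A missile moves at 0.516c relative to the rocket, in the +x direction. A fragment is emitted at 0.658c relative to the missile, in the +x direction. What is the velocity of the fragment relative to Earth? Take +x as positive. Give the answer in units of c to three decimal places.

0.968c

Apply u = (u' + v)/(1 + u'v/c²) successively, working outward toward Earth.
Start: velocity of the rocket relative to Earth = 0.6060c.
Compose with the missile (u' = 0.516 in the rocket frame): u_1 = (0.516 + 0.606) / (1 + 0.516·0.606) = 1.1220/1.3127 = 0.8547.
Compose with the fragment (u' = 0.658 in the missile frame): u_2 = (0.658 + 0.855) / (1 + 0.658·0.855) = 1.5127/1.5624 = 0.9682.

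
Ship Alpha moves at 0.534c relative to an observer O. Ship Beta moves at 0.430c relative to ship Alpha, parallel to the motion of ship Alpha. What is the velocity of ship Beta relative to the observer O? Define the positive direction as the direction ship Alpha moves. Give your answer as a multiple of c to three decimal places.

With v = 0.534 and u' = 0.430 (in units of c),
u = (u' + v)/(1 + u'v/c²):
u = (0.430 + 0.534) / (1 + 0.430·0.534) = 0.9640/1.2296 = 0.7840
(Galilean addition would give +0.964c.)

0.784c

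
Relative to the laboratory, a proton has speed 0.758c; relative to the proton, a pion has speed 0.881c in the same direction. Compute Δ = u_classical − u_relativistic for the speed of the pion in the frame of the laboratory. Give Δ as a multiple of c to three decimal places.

Galilean: u_cl = 0.881 + 0.758 = 1.6390.
Relativistic: u_rel = (0.881 + 0.758) / (1 + 0.881·0.758) = 1.6390/1.6678 = 0.9827.
Δ = 1.6390 − 0.9827 = 0.6563.
(The classical prediction exceeds c; the relativistic result does not.)

Δ = 0.656c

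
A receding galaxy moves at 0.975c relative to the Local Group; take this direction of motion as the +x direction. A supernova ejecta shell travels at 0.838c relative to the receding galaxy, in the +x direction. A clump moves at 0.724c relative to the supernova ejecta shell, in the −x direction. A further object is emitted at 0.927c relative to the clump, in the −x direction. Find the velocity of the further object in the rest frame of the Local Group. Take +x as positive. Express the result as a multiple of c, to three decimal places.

+0.689c

Apply u = (u' + v)/(1 + u'v/c²) successively, working outward toward the Local Group.
Start: velocity of the receding galaxy relative to the Local Group = 0.9750c.
Compose with the supernova ejecta shell (u' = 0.838 in the receding galaxy frame): u_1 = (0.838 + 0.975) / (1 + 0.838·0.975) = 1.8130/1.8171 = 0.9978.
Compose with the clump (u' = -0.724 in the supernova ejecta shell frame): u_2 = (-0.724 + 0.998) / (1 + (-0.724)·0.998) = 0.2738/0.2776 = 0.9862.
Compose with the further object (u' = -0.927 in the clump frame): u_3 = (-0.927 + 0.986) / (1 + (-0.927)·0.986) = 0.0592/0.0858 = 0.6892.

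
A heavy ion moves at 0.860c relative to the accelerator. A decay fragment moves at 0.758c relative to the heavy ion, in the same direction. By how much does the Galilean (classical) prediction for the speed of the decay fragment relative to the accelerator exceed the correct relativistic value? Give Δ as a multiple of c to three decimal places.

Δ = 0.639c

Galilean: u_cl = 0.758 + 0.860 = 1.6180.
Relativistic: u_rel = (0.758 + 0.860) / (1 + 0.758·0.860) = 1.6180/1.6519 = 0.9795.
Δ = 1.6180 − 0.9795 = 0.6385.
(The classical prediction exceeds c; the relativistic result does not.)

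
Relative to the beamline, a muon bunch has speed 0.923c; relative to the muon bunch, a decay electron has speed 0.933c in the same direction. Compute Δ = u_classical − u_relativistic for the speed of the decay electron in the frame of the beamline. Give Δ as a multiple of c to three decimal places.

Δ = 0.859c

Galilean: u_cl = 0.933 + 0.923 = 1.8560.
Relativistic: u_rel = (0.933 + 0.923) / (1 + 0.933·0.923) = 1.8560/1.8612 = 0.9972.
Δ = 1.8560 − 0.9972 = 0.8588.
(The classical prediction exceeds c; the relativistic result does not.)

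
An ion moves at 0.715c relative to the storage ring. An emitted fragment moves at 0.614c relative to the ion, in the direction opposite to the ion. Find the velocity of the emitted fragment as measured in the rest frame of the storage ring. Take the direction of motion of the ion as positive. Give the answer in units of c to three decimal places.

With v = 0.715 and u' = -0.614 (in units of c),
u = (u' + v)/(1 + u'v/c²):
u = (-0.614 + 0.715) / (1 + (-0.614)·0.715) = 0.1010/0.5610 = 0.1800
(Galilean addition would give +0.101c.)

+0.180c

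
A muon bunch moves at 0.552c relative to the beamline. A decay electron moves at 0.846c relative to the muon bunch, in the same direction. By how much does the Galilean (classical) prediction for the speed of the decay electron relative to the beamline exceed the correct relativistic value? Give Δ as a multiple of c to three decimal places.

Δ = 0.445c

Galilean: u_cl = 0.846 + 0.552 = 1.3980.
Relativistic: u_rel = (0.846 + 0.552) / (1 + 0.846·0.552) = 1.3980/1.4670 = 0.9530.
Δ = 1.3980 − 0.9530 = 0.4450.
(The classical prediction exceeds c; the relativistic result does not.)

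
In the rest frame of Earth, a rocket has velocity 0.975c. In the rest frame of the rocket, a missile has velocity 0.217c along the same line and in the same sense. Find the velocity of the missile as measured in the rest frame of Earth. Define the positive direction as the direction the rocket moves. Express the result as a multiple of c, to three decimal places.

0.984c

With v = 0.975 and u' = 0.217 (in units of c),
u = (u' + v)/(1 + u'v/c²):
u = (0.217 + 0.975) / (1 + 0.217·0.975) = 1.1920/1.2116 = 0.9838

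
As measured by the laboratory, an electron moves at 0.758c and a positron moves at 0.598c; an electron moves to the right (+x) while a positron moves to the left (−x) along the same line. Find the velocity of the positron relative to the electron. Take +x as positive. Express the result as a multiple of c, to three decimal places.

β_A = 0.758, β_B = -0.598.
Transform to A's frame with the inverse velocity-addition law: u' = (u − v)/(1 − uv/c²), taking u = β_B and v = β_A.
u' = (-0.598 − 0.758) / (1 − (0.758)(-0.598)) = -1.3560/1.4533 = -0.9331.

-0.933c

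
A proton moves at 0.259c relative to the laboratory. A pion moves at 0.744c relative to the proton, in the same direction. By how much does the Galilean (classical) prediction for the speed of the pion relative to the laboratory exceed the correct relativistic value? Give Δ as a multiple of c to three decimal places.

Galilean: u_cl = 0.744 + 0.259 = 1.0030.
Relativistic: u_rel = (0.744 + 0.259) / (1 + 0.744·0.259) = 1.0030/1.1927 = 0.8410.
Δ = 1.0030 − 0.8410 = 0.1620.
(The classical prediction exceeds c; the relativistic result does not.)

Δ = 0.162c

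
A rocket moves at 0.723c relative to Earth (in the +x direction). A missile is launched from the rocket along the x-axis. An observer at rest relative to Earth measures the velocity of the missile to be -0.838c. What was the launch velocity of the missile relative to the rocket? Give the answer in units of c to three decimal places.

-0.972c

Invert the composition law: u' = (u − v)/(1 − uv/c²).
u' = (-0.838 − 0.723) / (1 − (-0.838)(0.723)) = -1.5610/1.6059 = -0.9721.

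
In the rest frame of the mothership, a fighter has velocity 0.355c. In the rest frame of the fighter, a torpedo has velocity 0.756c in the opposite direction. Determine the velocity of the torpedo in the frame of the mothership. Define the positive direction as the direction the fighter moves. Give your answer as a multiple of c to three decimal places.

With v = 0.355 and u' = -0.756 (in units of c),
u = (u' + v)/(1 + u'v/c²):
u = (-0.756 + 0.355) / (1 + (-0.756)·0.355) = -0.4010/0.7316 = -0.5481

-0.548c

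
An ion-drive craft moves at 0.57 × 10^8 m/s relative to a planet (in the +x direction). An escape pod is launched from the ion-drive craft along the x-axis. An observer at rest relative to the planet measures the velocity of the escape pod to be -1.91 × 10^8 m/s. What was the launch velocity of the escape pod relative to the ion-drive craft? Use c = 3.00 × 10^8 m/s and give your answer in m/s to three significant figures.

-2.21 × 10^8 m/s

v = 0.190c, u = -0.637c.
Invert the composition law: u' = (u − v)/(1 − uv/c²).
u' = (-0.637 − 0.190) / (1 − (-0.637)(0.190)) = -0.8267/1.1210 = -0.7375.
u' = -0.7375 × 3.00 × 10^8 m/s.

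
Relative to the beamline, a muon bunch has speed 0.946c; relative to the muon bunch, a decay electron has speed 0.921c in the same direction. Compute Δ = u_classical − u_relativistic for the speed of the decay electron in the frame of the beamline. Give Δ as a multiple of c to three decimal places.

Galilean: u_cl = 0.921 + 0.946 = 1.8670.
Relativistic: u_rel = (0.921 + 0.946) / (1 + 0.921·0.946) = 1.8670/1.8713 = 0.9977.
Δ = 1.8670 − 0.9977 = 0.8693.
(The classical prediction exceeds c; the relativistic result does not.)

Δ = 0.869c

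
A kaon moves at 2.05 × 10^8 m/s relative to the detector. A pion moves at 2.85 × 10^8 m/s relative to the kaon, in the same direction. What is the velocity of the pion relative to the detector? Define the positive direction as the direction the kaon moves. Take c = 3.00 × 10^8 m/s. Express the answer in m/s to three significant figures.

In units of c (dividing by 3.00 × 10^8 m/s): v = 0.683, u' = 0.950.
u = (u' + v)/(1 + u'v/c²):
u = (0.950 + 0.683) / (1 + 0.950·0.683) = 1.6333/1.6492 = 0.9904
(Galilean addition would give +1.633c, exceeding c.)
Converting back: u = 0.9904 × 3.00 × 10^8 m/s.

2.97 × 10^8 m/s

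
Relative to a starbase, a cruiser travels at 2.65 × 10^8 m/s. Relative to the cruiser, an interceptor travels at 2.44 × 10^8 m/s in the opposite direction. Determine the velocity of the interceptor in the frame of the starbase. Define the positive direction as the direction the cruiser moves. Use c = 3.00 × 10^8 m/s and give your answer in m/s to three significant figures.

In units of c (dividing by 3.00 × 10^8 m/s): v = 0.883, u' = -0.813.
u = (u' + v)/(1 + u'v/c²):
u = (-0.813 + 0.883) / (1 + (-0.813)·0.883) = 0.0700/0.2816 = 0.2486
Converting back: u = 0.2486 × 3.00 × 10^8 m/s.

+7.46 × 10^7 m/s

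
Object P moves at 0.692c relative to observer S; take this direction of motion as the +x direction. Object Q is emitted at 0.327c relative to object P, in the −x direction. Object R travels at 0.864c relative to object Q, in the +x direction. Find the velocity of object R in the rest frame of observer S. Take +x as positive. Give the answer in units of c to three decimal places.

Apply u = (u' + v)/(1 + u'v/c²) successively, working outward toward observer S.
Start: velocity of object P relative to observer S = 0.6920c.
Compose with object Q (u' = -0.327 in object P frame): u_1 = (-0.327 + 0.692) / (1 + (-0.327)·0.692) = 0.3650/0.7737 = 0.4717.
Compose with object R (u' = 0.864 in object Q frame): u_2 = (0.864 + 0.472) / (1 + 0.864·0.472) = 1.3357/1.4076 = 0.9490.

+0.949c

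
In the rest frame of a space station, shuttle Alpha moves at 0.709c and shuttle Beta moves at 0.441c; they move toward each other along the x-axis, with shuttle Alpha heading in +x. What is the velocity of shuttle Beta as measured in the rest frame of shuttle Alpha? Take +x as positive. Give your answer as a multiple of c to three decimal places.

β_A = 0.709, β_B = -0.441.
Transform to A's frame with the inverse velocity-addition law: u' = (u − v)/(1 − uv/c²), taking u = β_B and v = β_A.
u' = (-0.441 − 0.709) / (1 − (0.709)(-0.441)) = -1.1500/1.3127 = -0.8761.

-0.876c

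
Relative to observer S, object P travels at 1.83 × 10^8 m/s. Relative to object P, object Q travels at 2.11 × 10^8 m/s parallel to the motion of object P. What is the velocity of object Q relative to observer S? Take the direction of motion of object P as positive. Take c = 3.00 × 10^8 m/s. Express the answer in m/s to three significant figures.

2.76 × 10^8 m/s

In units of c (dividing by 3.00 × 10^8 m/s): v = 0.610, u' = 0.703.
u = (u' + v)/(1 + u'v/c²):
u = (0.703 + 0.610) / (1 + 0.703·0.610) = 1.3133/1.4290 = 0.9190
(Galilean addition would give +1.313c, exceeding c.)
Converting back: u = 0.9190 × 3.00 × 10^8 m/s.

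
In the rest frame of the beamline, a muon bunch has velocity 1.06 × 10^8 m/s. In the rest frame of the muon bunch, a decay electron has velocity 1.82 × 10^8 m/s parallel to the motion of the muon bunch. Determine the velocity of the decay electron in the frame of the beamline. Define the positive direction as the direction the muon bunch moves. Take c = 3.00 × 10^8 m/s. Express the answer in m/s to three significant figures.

In units of c (dividing by 3.00 × 10^8 m/s): v = 0.353, u' = 0.607.
u = (u' + v)/(1 + u'v/c²):
u = (0.607 + 0.353) / (1 + 0.607·0.353) = 0.9600/1.2144 = 0.7905
Converting back: u = 0.7905 × 3.00 × 10^8 m/s.

2.37 × 10^8 m/s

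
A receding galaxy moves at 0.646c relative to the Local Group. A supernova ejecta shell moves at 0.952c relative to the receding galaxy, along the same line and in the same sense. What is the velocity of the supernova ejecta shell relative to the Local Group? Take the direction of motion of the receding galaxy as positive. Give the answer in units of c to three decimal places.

0.989c

With v = 0.646 and u' = 0.952 (in units of c),
u = (u' + v)/(1 + u'v/c²):
u = (0.952 + 0.646) / (1 + 0.952·0.646) = 1.5980/1.6150 = 0.9895
(Galilean addition would give +1.598c, exceeding c.)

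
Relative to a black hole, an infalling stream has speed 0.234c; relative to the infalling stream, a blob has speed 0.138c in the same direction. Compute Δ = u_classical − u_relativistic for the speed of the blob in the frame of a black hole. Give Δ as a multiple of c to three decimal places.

Galilean: u_cl = 0.138 + 0.234 = 0.3720.
Relativistic: u_rel = (0.138 + 0.234) / (1 + 0.138·0.234) = 0.3720/1.0323 = 0.3604.
Δ = 0.3720 − 0.3604 = 0.0116.

Δ = 0.012c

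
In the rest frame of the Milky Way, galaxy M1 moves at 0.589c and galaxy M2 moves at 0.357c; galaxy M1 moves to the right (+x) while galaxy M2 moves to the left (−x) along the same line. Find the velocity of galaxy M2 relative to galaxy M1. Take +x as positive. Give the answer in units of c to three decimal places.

β_A = 0.589, β_B = -0.357.
Transform to A's frame with the inverse velocity-addition law: u' = (u − v)/(1 − uv/c²), taking u = β_B and v = β_A.
u' = (-0.357 − 0.589) / (1 − (0.589)(-0.357)) = -0.9460/1.2103 = -0.7816.

-0.782c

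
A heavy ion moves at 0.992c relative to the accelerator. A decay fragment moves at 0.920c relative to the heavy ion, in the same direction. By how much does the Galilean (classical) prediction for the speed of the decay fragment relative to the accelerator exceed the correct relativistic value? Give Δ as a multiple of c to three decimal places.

Galilean: u_cl = 0.920 + 0.992 = 1.9120.
Relativistic: u_rel = (0.920 + 0.992) / (1 + 0.920·0.992) = 1.9120/1.9126 = 0.9997.
Δ = 1.9120 − 0.9997 = 0.9123.
(The classical prediction exceeds c; the relativistic result does not.)

Δ = 0.912c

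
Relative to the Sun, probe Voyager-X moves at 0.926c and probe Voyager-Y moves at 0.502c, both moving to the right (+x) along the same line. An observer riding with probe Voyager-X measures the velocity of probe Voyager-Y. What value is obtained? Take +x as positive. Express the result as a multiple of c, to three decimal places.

β_A = 0.926, β_B = 0.502.
Transform to A's frame with the inverse velocity-addition law: u' = (u − v)/(1 − uv/c²), taking u = β_B and v = β_A.
u' = (0.502 − 0.926) / (1 − (0.926)(0.502)) = -0.4240/0.5351 = -0.7923.

-0.792c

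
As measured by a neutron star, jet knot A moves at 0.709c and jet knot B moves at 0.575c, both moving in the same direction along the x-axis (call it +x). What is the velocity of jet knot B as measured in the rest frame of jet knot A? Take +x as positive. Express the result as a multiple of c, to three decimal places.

β_A = 0.709, β_B = 0.575.
Transform to A's frame with the inverse velocity-addition law: u' = (u − v)/(1 − uv/c²), taking u = β_B and v = β_A.
u' = (0.575 − 0.709) / (1 − (0.709)(0.575)) = -0.1340/0.5923 = -0.2262.

-0.226c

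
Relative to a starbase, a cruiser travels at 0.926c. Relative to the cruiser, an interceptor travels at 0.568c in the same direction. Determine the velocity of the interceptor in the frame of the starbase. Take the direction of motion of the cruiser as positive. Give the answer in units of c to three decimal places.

0.979c

With v = 0.926 and u' = 0.568 (in units of c),
u = (u' + v)/(1 + u'v/c²):
u = (0.568 + 0.926) / (1 + 0.568·0.926) = 1.4940/1.5260 = 0.9791
(Galilean addition would give +1.494c, exceeding c.)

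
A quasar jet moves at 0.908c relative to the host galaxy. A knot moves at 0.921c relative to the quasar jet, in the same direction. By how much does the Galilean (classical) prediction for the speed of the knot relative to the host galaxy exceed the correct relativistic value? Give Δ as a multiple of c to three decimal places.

Δ = 0.833c

Galilean: u_cl = 0.921 + 0.908 = 1.8290.
Relativistic: u_rel = (0.921 + 0.908) / (1 + 0.921·0.908) = 1.8290/1.8363 = 0.9960.
Δ = 1.8290 − 0.9960 = 0.8330.
(The classical prediction exceeds c; the relativistic result does not.)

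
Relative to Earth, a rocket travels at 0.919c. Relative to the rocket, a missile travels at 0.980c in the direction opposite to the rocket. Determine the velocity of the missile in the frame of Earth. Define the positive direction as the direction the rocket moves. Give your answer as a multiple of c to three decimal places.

-0.614c

With v = 0.919 and u' = -0.980 (in units of c),
u = (u' + v)/(1 + u'v/c²):
u = (-0.980 + 0.919) / (1 + (-0.980)·0.919) = -0.0610/0.0994 = -0.6138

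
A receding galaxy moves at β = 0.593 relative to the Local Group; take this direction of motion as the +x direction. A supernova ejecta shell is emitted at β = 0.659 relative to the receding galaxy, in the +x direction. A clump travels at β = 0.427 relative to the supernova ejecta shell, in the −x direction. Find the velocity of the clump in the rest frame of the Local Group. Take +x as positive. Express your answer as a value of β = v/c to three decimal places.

Apply u = (u' + v)/(1 + u'v/c²) successively, working outward toward the Local Group.
Start: velocity of the receding galaxy relative to the Local Group = 0.5930c.
Compose with the supernova ejecta shell (u' = 0.659 in the receding galaxy frame): u_1 = (0.659 + 0.593) / (1 + 0.659·0.593) = 1.2520/1.3908 = 0.9002.
Compose with the clump (u' = -0.427 in the supernova ejecta shell frame): u_2 = (-0.427 + 0.900) / (1 + (-0.427)·0.900) = 0.4732/0.6156 = 0.7687.

β = +0.769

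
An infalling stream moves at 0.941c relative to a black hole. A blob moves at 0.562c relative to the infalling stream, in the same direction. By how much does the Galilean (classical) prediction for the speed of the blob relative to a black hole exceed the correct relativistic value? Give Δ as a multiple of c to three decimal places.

Δ = 0.520c

Galilean: u_cl = 0.562 + 0.941 = 1.5030.
Relativistic: u_rel = (0.562 + 0.941) / (1 + 0.562·0.941) = 1.5030/1.5288 = 0.9831.
Δ = 1.5030 − 0.9831 = 0.5199.
(The classical prediction exceeds c; the relativistic result does not.)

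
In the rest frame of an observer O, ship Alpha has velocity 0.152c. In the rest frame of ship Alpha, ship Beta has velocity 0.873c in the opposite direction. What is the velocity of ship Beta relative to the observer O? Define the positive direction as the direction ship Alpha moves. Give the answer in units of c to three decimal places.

With v = 0.152 and u' = -0.873 (in units of c),
u = (u' + v)/(1 + u'v/c²):
u = (-0.873 + 0.152) / (1 + (-0.873)·0.152) = -0.7210/0.8673 = -0.8313
(Galilean addition would give -0.721c.)

-0.831c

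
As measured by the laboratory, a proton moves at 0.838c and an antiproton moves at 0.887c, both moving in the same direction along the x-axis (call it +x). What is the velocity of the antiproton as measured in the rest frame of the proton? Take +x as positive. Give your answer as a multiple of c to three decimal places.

+0.191c

β_A = 0.838, β_B = 0.887.
Transform to A's frame with the inverse velocity-addition law: u' = (u − v)/(1 − uv/c²), taking u = β_B and v = β_A.
u' = (0.887 − 0.838) / (1 − (0.838)(0.887)) = 0.0490/0.2567 = 0.1909.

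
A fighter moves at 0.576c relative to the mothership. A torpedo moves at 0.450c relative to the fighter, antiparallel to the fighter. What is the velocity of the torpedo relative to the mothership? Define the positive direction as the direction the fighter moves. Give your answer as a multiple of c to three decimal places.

With v = 0.576 and u' = -0.450 (in units of c),
u = (u' + v)/(1 + u'v/c²):
u = (-0.450 + 0.576) / (1 + (-0.450)·0.576) = 0.1260/0.7408 = 0.1701
(Galilean addition would give +0.126c.)

+0.170c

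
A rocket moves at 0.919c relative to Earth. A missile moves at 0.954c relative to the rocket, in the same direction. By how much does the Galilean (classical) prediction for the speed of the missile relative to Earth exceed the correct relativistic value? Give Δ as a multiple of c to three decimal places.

Δ = 0.875c

Galilean: u_cl = 0.954 + 0.919 = 1.8730.
Relativistic: u_rel = (0.954 + 0.919) / (1 + 0.954·0.919) = 1.8730/1.8767 = 0.9980.
Δ = 1.8730 − 0.9980 = 0.8750.
(The classical prediction exceeds c; the relativistic result does not.)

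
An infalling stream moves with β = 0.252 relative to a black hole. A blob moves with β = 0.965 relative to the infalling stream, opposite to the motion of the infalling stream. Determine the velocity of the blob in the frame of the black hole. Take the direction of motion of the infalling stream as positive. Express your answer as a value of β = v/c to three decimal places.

β = -0.942

With v = 0.252 and u' = -0.965 (in units of c),
u = (u' + v)/(1 + u'v/c²):
u = (-0.965 + 0.252) / (1 + (-0.965)·0.252) = -0.7130/0.7568 = -0.9421
(Galilean addition would give -0.713c.)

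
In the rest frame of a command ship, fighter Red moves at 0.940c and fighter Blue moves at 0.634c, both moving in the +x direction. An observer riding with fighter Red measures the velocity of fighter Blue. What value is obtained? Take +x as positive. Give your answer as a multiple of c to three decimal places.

β_A = 0.940, β_B = 0.634.
Transform to A's frame with the inverse velocity-addition law: u' = (u − v)/(1 − uv/c²), taking u = β_B and v = β_A.
u' = (0.634 − 0.940) / (1 − (0.940)(0.634)) = -0.3060/0.4040 = -0.7574.

-0.757c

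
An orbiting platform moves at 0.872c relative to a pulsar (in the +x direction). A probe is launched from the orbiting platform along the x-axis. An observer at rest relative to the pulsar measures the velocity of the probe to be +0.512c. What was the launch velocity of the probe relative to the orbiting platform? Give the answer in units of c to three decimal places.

-0.650c

Invert the composition law: u' = (u − v)/(1 − uv/c²).
u' = (0.512 − 0.872) / (1 − (0.512)(0.872)) = -0.3600/0.5535 = -0.6504.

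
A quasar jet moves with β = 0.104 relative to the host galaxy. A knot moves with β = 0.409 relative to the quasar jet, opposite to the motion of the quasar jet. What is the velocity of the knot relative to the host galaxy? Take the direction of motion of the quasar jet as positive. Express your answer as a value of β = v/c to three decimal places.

β = -0.319

With v = 0.104 and u' = -0.409 (in units of c),
u = (u' + v)/(1 + u'v/c²):
u = (-0.409 + 0.104) / (1 + (-0.409)·0.104) = -0.3050/0.9575 = -0.3185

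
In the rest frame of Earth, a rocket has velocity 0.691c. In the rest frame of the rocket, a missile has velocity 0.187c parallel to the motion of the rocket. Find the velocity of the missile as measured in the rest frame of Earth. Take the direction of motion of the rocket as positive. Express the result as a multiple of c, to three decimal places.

0.778c

With v = 0.691 and u' = 0.187 (in units of c),
u = (u' + v)/(1 + u'v/c²):
u = (0.187 + 0.691) / (1 + 0.187·0.691) = 0.8780/1.1292 = 0.7775
(Galilean addition would give +0.878c.)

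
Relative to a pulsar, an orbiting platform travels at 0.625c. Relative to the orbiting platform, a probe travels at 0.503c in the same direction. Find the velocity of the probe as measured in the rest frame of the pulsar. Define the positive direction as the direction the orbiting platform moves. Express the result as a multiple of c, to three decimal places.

0.858c

With v = 0.625 and u' = 0.503 (in units of c),
u = (u' + v)/(1 + u'v/c²):
u = (0.503 + 0.625) / (1 + 0.503·0.625) = 1.1280/1.3144 = 0.8582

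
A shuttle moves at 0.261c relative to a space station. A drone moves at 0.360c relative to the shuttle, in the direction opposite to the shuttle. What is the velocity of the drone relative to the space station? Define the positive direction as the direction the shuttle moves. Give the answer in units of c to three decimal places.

-0.109c

With v = 0.261 and u' = -0.360 (in units of c),
u = (u' + v)/(1 + u'v/c²):
u = (-0.360 + 0.261) / (1 + (-0.360)·0.261) = -0.0990/0.9060 = -0.1093
(Galilean addition would give -0.099c.)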